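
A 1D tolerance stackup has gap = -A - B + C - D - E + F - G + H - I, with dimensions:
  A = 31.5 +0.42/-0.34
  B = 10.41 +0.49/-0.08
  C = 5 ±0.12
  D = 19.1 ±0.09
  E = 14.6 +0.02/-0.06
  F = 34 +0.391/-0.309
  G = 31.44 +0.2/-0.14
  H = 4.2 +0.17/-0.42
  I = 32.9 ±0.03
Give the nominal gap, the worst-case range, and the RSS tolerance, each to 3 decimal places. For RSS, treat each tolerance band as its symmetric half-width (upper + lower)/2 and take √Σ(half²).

Stack each dimension's contribution:
  -A: nom -31.500 → Σnom=-31.500; wc +0.340/-0.420 → slack +0.340/-0.420; half-tol=0.380, Σhalf²=0.144400
  -B: nom -10.410 → Σnom=-41.910; wc +0.080/-0.490 → slack +0.420/-0.910; half-tol=0.285, Σhalf²=0.225625
  +C: nom +5.000 → Σnom=-36.910; wc +0.120/-0.120 → slack +0.540/-1.030; half-tol=0.120, Σhalf²=0.240025
  -D: nom -19.100 → Σnom=-56.010; wc +0.090/-0.090 → slack +0.630/-1.120; half-tol=0.090, Σhalf²=0.248125
  -E: nom -14.600 → Σnom=-70.610; wc +0.060/-0.020 → slack +0.690/-1.140; half-tol=0.040, Σhalf²=0.249725
  +F: nom +34.000 → Σnom=-36.610; wc +0.391/-0.309 → slack +1.081/-1.449; half-tol=0.350, Σhalf²=0.372225
  -G: nom -31.440 → Σnom=-68.050; wc +0.140/-0.200 → slack +1.221/-1.649; half-tol=0.170, Σhalf²=0.401125
  +H: nom +4.200 → Σnom=-63.850; wc +0.170/-0.420 → slack +1.391/-2.069; half-tol=0.295, Σhalf²=0.488150
  -I: nom -32.900 → Σnom=-96.750; wc +0.030/-0.030 → slack +1.421/-2.099; half-tol=0.030, Σhalf²=0.489050
Nominal = -96.750. Worst-case = [-96.750 - 2.099, -96.750 + 1.421] = [-98.849, -95.329]. RSS = √0.489050 = 0.699.

nominal=-96.750 wc=[-98.849,-95.329] rss=0.699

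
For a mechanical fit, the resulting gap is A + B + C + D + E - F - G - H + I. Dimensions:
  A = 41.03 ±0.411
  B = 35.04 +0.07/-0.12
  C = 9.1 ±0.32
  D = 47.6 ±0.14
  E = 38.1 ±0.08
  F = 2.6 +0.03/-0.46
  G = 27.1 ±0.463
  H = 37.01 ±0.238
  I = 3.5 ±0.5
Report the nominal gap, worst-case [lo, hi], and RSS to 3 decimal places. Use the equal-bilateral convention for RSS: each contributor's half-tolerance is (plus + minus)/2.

Stack each dimension's contribution:
  +A: nom +41.030 → Σnom=41.030; wc +0.411/-0.411 → slack +0.411/-0.411; half-tol=0.411, Σhalf²=0.168921
  +B: nom +35.040 → Σnom=76.070; wc +0.070/-0.120 → slack +0.481/-0.531; half-tol=0.095, Σhalf²=0.177946
  +C: nom +9.100 → Σnom=85.170; wc +0.320/-0.320 → slack +0.801/-0.851; half-tol=0.320, Σhalf²=0.280346
  +D: nom +47.600 → Σnom=132.770; wc +0.140/-0.140 → slack +0.941/-0.991; half-tol=0.140, Σhalf²=0.299946
  +E: nom +38.100 → Σnom=170.870; wc +0.080/-0.080 → slack +1.021/-1.071; half-tol=0.080, Σhalf²=0.306346
  -F: nom -2.600 → Σnom=168.270; wc +0.460/-0.030 → slack +1.481/-1.101; half-tol=0.245, Σhalf²=0.366371
  -G: nom -27.100 → Σnom=141.170; wc +0.463/-0.463 → slack +1.944/-1.564; half-tol=0.463, Σhalf²=0.580740
  -H: nom -37.010 → Σnom=104.160; wc +0.238/-0.238 → slack +2.182/-1.802; half-tol=0.238, Σhalf²=0.637384
  +I: nom +3.500 → Σnom=107.660; wc +0.500/-0.500 → slack +2.682/-2.302; half-tol=0.500, Σhalf²=0.887384
Nominal = 107.660. Worst-case = [107.660 - 2.302, 107.660 + 2.682] = [105.358, 110.342]. RSS = √0.887384 = 0.942.

nominal=107.660 wc=[105.358,110.342] rss=0.942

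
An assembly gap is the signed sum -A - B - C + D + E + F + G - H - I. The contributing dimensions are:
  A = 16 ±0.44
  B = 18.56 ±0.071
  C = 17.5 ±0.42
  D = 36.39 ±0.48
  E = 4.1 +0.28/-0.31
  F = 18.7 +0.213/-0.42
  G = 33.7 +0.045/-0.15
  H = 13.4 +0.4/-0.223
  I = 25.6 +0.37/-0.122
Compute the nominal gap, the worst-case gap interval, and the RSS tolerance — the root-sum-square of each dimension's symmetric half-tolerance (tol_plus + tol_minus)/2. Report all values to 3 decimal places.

Stack each dimension's contribution:
  -A: nom -16.000 → Σnom=-16.000; wc +0.440/-0.440 → slack +0.440/-0.440; half-tol=0.440, Σhalf²=0.193600
  -B: nom -18.560 → Σnom=-34.560; wc +0.071/-0.071 → slack +0.511/-0.511; half-tol=0.071, Σhalf²=0.198641
  -C: nom -17.500 → Σnom=-52.060; wc +0.420/-0.420 → slack +0.931/-0.931; half-tol=0.420, Σhalf²=0.375041
  +D: nom +36.390 → Σnom=-15.670; wc +0.480/-0.480 → slack +1.411/-1.411; half-tol=0.480, Σhalf²=0.605441
  +E: nom +4.100 → Σnom=-11.570; wc +0.280/-0.310 → slack +1.691/-1.721; half-tol=0.295, Σhalf²=0.692466
  +F: nom +18.700 → Σnom=7.130; wc +0.213/-0.420 → slack +1.904/-2.141; half-tol=0.317, Σhalf²=0.792638
  +G: nom +33.700 → Σnom=40.830; wc +0.045/-0.150 → slack +1.949/-2.291; half-tol=0.098, Σhalf²=0.802144
  -H: nom -13.400 → Σnom=27.430; wc +0.223/-0.400 → slack +2.172/-2.691; half-tol=0.311, Σhalf²=0.899177
  -I: nom -25.600 → Σnom=1.830; wc +0.122/-0.370 → slack +2.294/-3.061; half-tol=0.246, Σhalf²=0.959693
Nominal = 1.830. Worst-case = [1.830 - 3.061, 1.830 + 2.294] = [-1.231, 4.124]. RSS = √0.959693 = 0.980.

nominal=1.830 wc=[-1.231,4.124] rss=0.980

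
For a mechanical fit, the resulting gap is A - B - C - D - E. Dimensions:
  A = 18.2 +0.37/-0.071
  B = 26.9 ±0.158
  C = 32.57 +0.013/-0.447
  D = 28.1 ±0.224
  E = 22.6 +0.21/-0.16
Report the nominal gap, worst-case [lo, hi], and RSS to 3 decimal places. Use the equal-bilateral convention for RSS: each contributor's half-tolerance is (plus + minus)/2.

nominal=-91.970 wc=[-92.646,-90.611] rss=0.459

Stack each dimension's contribution:
  +A: nom +18.200 → Σnom=18.200; wc +0.370/-0.071 → slack +0.370/-0.071; half-tol=0.221, Σhalf²=0.048620
  -B: nom -26.900 → Σnom=-8.700; wc +0.158/-0.158 → slack +0.528/-0.229; half-tol=0.158, Σhalf²=0.073584
  -C: nom -32.570 → Σnom=-41.270; wc +0.447/-0.013 → slack +0.975/-0.242; half-tol=0.230, Σhalf²=0.126484
  -D: nom -28.100 → Σnom=-69.370; wc +0.224/-0.224 → slack +1.199/-0.466; half-tol=0.224, Σhalf²=0.176660
  -E: nom -22.600 → Σnom=-91.970; wc +0.160/-0.210 → slack +1.359/-0.676; half-tol=0.185, Σhalf²=0.210885
Nominal = -91.970. Worst-case = [-91.970 - 0.676, -91.970 + 1.359] = [-92.646, -90.611]. RSS = √0.210885 = 0.459.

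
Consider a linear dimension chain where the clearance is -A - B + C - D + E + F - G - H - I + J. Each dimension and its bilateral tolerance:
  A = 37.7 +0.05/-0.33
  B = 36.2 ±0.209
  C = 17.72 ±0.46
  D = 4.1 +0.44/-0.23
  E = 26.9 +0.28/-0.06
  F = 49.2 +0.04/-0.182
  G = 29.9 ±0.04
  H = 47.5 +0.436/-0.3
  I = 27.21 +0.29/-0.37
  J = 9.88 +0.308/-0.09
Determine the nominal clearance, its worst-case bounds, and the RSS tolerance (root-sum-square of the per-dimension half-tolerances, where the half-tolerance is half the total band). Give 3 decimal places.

nominal=-78.910 wc=[-81.167,-76.343] rss=0.855

Stack each dimension's contribution:
  -A: nom -37.700 → Σnom=-37.700; wc +0.330/-0.050 → slack +0.330/-0.050; half-tol=0.190, Σhalf²=0.036100
  -B: nom -36.200 → Σnom=-73.900; wc +0.209/-0.209 → slack +0.539/-0.259; half-tol=0.209, Σhalf²=0.079781
  +C: nom +17.720 → Σnom=-56.180; wc +0.460/-0.460 → slack +0.999/-0.719; half-tol=0.460, Σhalf²=0.291381
  -D: nom -4.100 → Σnom=-60.280; wc +0.230/-0.440 → slack +1.229/-1.159; half-tol=0.335, Σhalf²=0.403606
  +E: nom +26.900 → Σnom=-33.380; wc +0.280/-0.060 → slack +1.509/-1.219; half-tol=0.170, Σhalf²=0.432506
  +F: nom +49.200 → Σnom=15.820; wc +0.040/-0.182 → slack +1.549/-1.401; half-tol=0.111, Σhalf²=0.444827
  -G: nom -29.900 → Σnom=-14.080; wc +0.040/-0.040 → slack +1.589/-1.441; half-tol=0.040, Σhalf²=0.446427
  -H: nom -47.500 → Σnom=-61.580; wc +0.300/-0.436 → slack +1.889/-1.877; half-tol=0.368, Σhalf²=0.581851
  -I: nom -27.210 → Σnom=-88.790; wc +0.370/-0.290 → slack +2.259/-2.167; half-tol=0.330, Σhalf²=0.690751
  +J: nom +9.880 → Σnom=-78.910; wc +0.308/-0.090 → slack +2.567/-2.257; half-tol=0.199, Σhalf²=0.730352
Nominal = -78.910. Worst-case = [-78.910 - 2.257, -78.910 + 2.567] = [-81.167, -76.343]. RSS = √0.730352 = 0.855.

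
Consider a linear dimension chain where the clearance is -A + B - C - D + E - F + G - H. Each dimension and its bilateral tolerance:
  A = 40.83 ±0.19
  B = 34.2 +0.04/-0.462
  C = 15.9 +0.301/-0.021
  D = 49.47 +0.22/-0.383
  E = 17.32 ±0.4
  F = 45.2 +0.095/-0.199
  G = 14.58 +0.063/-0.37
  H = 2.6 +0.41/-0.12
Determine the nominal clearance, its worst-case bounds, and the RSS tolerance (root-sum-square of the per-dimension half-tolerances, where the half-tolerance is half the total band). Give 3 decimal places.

nominal=-87.900 wc=[-90.348,-86.484] rss=0.717

Stack each dimension's contribution:
  -A: nom -40.830 → Σnom=-40.830; wc +0.190/-0.190 → slack +0.190/-0.190; half-tol=0.190, Σhalf²=0.036100
  +B: nom +34.200 → Σnom=-6.630; wc +0.040/-0.462 → slack +0.230/-0.652; half-tol=0.251, Σhalf²=0.099101
  -C: nom -15.900 → Σnom=-22.530; wc +0.021/-0.301 → slack +0.251/-0.953; half-tol=0.161, Σhalf²=0.125022
  -D: nom -49.470 → Σnom=-72.000; wc +0.383/-0.220 → slack +0.634/-1.173; half-tol=0.301, Σhalf²=0.215924
  +E: nom +17.320 → Σnom=-54.680; wc +0.400/-0.400 → slack +1.034/-1.573; half-tol=0.400, Σhalf²=0.375924
  -F: nom -45.200 → Σnom=-99.880; wc +0.199/-0.095 → slack +1.233/-1.668; half-tol=0.147, Σhalf²=0.397533
  +G: nom +14.580 → Σnom=-85.300; wc +0.063/-0.370 → slack +1.296/-2.038; half-tol=0.216, Σhalf²=0.444406
  -H: nom -2.600 → Σnom=-87.900; wc +0.120/-0.410 → slack +1.416/-2.448; half-tol=0.265, Σhalf²=0.514630
Nominal = -87.900. Worst-case = [-87.900 - 2.448, -87.900 + 1.416] = [-90.348, -86.484]. RSS = √0.514630 = 0.717.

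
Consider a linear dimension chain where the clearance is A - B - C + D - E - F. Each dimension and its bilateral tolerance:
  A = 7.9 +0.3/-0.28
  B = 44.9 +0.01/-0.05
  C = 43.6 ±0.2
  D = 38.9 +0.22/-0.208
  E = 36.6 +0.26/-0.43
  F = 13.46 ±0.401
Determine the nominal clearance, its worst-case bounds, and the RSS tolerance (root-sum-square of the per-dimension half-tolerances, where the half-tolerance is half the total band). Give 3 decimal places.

Stack each dimension's contribution:
  +A: nom +7.900 → Σnom=7.900; wc +0.300/-0.280 → slack +0.300/-0.280; half-tol=0.290, Σhalf²=0.084100
  -B: nom -44.900 → Σnom=-37.000; wc +0.050/-0.010 → slack +0.350/-0.290; half-tol=0.030, Σhalf²=0.085000
  -C: nom -43.600 → Σnom=-80.600; wc +0.200/-0.200 → slack +0.550/-0.490; half-tol=0.200, Σhalf²=0.125000
  +D: nom +38.900 → Σnom=-41.700; wc +0.220/-0.208 → slack +0.770/-0.698; half-tol=0.214, Σhalf²=0.170796
  -E: nom -36.600 → Σnom=-78.300; wc +0.430/-0.260 → slack +1.200/-0.958; half-tol=0.345, Σhalf²=0.289821
  -F: nom -13.460 → Σnom=-91.760; wc +0.401/-0.401 → slack +1.601/-1.359; half-tol=0.401, Σhalf²=0.450622
Nominal = -91.760. Worst-case = [-91.760 - 1.359, -91.760 + 1.601] = [-93.119, -90.159]. RSS = √0.450622 = 0.671.

nominal=-91.760 wc=[-93.119,-90.159] rss=0.671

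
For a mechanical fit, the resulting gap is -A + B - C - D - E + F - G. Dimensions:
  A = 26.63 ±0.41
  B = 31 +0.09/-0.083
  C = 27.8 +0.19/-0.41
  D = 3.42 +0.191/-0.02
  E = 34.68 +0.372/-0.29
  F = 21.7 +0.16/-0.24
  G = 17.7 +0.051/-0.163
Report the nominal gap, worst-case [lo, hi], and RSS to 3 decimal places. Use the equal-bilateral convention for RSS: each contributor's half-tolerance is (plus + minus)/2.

nominal=-57.530 wc=[-59.067,-55.987] rss=0.662

Stack each dimension's contribution:
  -A: nom -26.630 → Σnom=-26.630; wc +0.410/-0.410 → slack +0.410/-0.410; half-tol=0.410, Σhalf²=0.168100
  +B: nom +31.000 → Σnom=4.370; wc +0.090/-0.083 → slack +0.500/-0.493; half-tol=0.086, Σhalf²=0.175582
  -C: nom -27.800 → Σnom=-23.430; wc +0.410/-0.190 → slack +0.910/-0.683; half-tol=0.300, Σhalf²=0.265582
  -D: nom -3.420 → Σnom=-26.850; wc +0.020/-0.191 → slack +0.930/-0.874; half-tol=0.105, Σhalf²=0.276712
  -E: nom -34.680 → Σnom=-61.530; wc +0.290/-0.372 → slack +1.220/-1.246; half-tol=0.331, Σhalf²=0.386273
  +F: nom +21.700 → Σnom=-39.830; wc +0.160/-0.240 → slack +1.380/-1.486; half-tol=0.200, Σhalf²=0.426273
  -G: nom -17.700 → Σnom=-57.530; wc +0.163/-0.051 → slack +1.543/-1.537; half-tol=0.107, Σhalf²=0.437722
Nominal = -57.530. Worst-case = [-57.530 - 1.537, -57.530 + 1.543] = [-59.067, -55.987]. RSS = √0.437722 = 0.662.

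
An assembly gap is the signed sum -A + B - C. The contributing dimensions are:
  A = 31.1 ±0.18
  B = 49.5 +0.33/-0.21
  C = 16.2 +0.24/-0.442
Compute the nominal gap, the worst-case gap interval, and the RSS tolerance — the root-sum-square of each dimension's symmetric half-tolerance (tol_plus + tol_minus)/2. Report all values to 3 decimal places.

nominal=2.200 wc=[1.570,3.152] rss=0.471

Stack each dimension's contribution:
  -A: nom -31.100 → Σnom=-31.100; wc +0.180/-0.180 → slack +0.180/-0.180; half-tol=0.180, Σhalf²=0.032400
  +B: nom +49.500 → Σnom=18.400; wc +0.330/-0.210 → slack +0.510/-0.390; half-tol=0.270, Σhalf²=0.105300
  -C: nom -16.200 → Σnom=2.200; wc +0.442/-0.240 → slack +0.952/-0.630; half-tol=0.341, Σhalf²=0.221581
Nominal = 2.200. Worst-case = [2.200 - 0.630, 2.200 + 0.952] = [1.570, 3.152]. RSS = √0.221581 = 0.471.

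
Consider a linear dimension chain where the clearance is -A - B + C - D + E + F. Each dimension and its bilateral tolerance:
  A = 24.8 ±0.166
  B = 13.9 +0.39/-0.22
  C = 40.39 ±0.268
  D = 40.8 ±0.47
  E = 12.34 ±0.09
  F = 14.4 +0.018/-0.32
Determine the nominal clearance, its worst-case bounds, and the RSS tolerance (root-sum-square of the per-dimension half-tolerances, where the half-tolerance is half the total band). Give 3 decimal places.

Stack each dimension's contribution:
  -A: nom -24.800 → Σnom=-24.800; wc +0.166/-0.166 → slack +0.166/-0.166; half-tol=0.166, Σhalf²=0.027556
  -B: nom -13.900 → Σnom=-38.700; wc +0.220/-0.390 → slack +0.386/-0.556; half-tol=0.305, Σhalf²=0.120581
  +C: nom +40.390 → Σnom=1.690; wc +0.268/-0.268 → slack +0.654/-0.824; half-tol=0.268, Σhalf²=0.192405
  -D: nom -40.800 → Σnom=-39.110; wc +0.470/-0.470 → slack +1.124/-1.294; half-tol=0.470, Σhalf²=0.413305
  +E: nom +12.340 → Σnom=-26.770; wc +0.090/-0.090 → slack +1.214/-1.384; half-tol=0.090, Σhalf²=0.421405
  +F: nom +14.400 → Σnom=-12.370; wc +0.018/-0.320 → slack +1.232/-1.704; half-tol=0.169, Σhalf²=0.449966
Nominal = -12.370. Worst-case = [-12.370 - 1.704, -12.370 + 1.232] = [-14.074, -11.138]. RSS = √0.449966 = 0.671.

nominal=-12.370 wc=[-14.074,-11.138] rss=0.671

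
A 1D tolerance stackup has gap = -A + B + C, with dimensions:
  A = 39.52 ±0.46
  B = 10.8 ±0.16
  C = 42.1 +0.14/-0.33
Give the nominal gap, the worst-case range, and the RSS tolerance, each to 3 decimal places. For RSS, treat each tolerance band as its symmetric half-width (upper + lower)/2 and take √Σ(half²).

Stack each dimension's contribution:
  -A: nom -39.520 → Σnom=-39.520; wc +0.460/-0.460 → slack +0.460/-0.460; half-tol=0.460, Σhalf²=0.211600
  +B: nom +10.800 → Σnom=-28.720; wc +0.160/-0.160 → slack +0.620/-0.620; half-tol=0.160, Σhalf²=0.237200
  +C: nom +42.100 → Σnom=13.380; wc +0.140/-0.330 → slack +0.760/-0.950; half-tol=0.235, Σhalf²=0.292425
Nominal = 13.380. Worst-case = [13.380 - 0.950, 13.380 + 0.760] = [12.430, 14.140]. RSS = √0.292425 = 0.541.

nominal=13.380 wc=[12.430,14.140] rss=0.541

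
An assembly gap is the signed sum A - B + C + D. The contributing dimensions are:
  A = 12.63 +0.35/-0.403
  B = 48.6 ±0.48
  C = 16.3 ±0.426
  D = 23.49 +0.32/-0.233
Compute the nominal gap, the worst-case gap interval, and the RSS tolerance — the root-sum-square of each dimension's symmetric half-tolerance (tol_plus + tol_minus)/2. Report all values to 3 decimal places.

Stack each dimension's contribution:
  +A: nom +12.630 → Σnom=12.630; wc +0.350/-0.403 → slack +0.350/-0.403; half-tol=0.377, Σhalf²=0.141752
  -B: nom -48.600 → Σnom=-35.970; wc +0.480/-0.480 → slack +0.830/-0.883; half-tol=0.480, Σhalf²=0.372152
  +C: nom +16.300 → Σnom=-19.670; wc +0.426/-0.426 → slack +1.256/-1.309; half-tol=0.426, Σhalf²=0.553628
  +D: nom +23.490 → Σnom=3.820; wc +0.320/-0.233 → slack +1.576/-1.542; half-tol=0.277, Σhalf²=0.630080
Nominal = 3.820. Worst-case = [3.820 - 1.542, 3.820 + 1.576] = [2.278, 5.396]. RSS = √0.630080 = 0.794.

nominal=3.820 wc=[2.278,5.396] rss=0.794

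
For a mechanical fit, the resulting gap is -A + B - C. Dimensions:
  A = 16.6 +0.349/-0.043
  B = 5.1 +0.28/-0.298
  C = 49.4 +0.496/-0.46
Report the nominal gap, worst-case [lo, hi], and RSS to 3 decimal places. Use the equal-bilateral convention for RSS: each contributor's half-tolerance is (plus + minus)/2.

nominal=-60.900 wc=[-62.043,-60.117] rss=0.592

Stack each dimension's contribution:
  -A: nom -16.600 → Σnom=-16.600; wc +0.043/-0.349 → slack +0.043/-0.349; half-tol=0.196, Σhalf²=0.038416
  +B: nom +5.100 → Σnom=-11.500; wc +0.280/-0.298 → slack +0.323/-0.647; half-tol=0.289, Σhalf²=0.121937
  -C: nom -49.400 → Σnom=-60.900; wc +0.460/-0.496 → slack +0.783/-1.143; half-tol=0.478, Σhalf²=0.350421
Nominal = -60.900. Worst-case = [-60.900 - 1.143, -60.900 + 0.783] = [-62.043, -60.117]. RSS = √0.350421 = 0.592.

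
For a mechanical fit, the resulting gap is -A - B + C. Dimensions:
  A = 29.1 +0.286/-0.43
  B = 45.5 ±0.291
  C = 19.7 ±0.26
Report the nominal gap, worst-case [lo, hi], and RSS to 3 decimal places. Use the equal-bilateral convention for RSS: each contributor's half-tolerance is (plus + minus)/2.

Stack each dimension's contribution:
  -A: nom -29.100 → Σnom=-29.100; wc +0.430/-0.286 → slack +0.430/-0.286; half-tol=0.358, Σhalf²=0.128164
  -B: nom -45.500 → Σnom=-74.600; wc +0.291/-0.291 → slack +0.721/-0.577; half-tol=0.291, Σhalf²=0.212845
  +C: nom +19.700 → Σnom=-54.900; wc +0.260/-0.260 → slack +0.981/-0.837; half-tol=0.260, Σhalf²=0.280445
Nominal = -54.900. Worst-case = [-54.900 - 0.837, -54.900 + 0.981] = [-55.737, -53.919]. RSS = √0.280445 = 0.530.

nominal=-54.900 wc=[-55.737,-53.919] rss=0.530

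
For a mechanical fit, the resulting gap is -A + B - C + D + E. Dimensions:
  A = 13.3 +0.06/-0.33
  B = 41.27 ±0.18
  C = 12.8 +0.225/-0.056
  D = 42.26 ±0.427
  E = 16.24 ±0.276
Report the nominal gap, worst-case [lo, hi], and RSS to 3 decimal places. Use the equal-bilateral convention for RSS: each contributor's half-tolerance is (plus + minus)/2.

Stack each dimension's contribution:
  -A: nom -13.300 → Σnom=-13.300; wc +0.330/-0.060 → slack +0.330/-0.060; half-tol=0.195, Σhalf²=0.038025
  +B: nom +41.270 → Σnom=27.970; wc +0.180/-0.180 → slack +0.510/-0.240; half-tol=0.180, Σhalf²=0.070425
  -C: nom -12.800 → Σnom=15.170; wc +0.056/-0.225 → slack +0.566/-0.465; half-tol=0.141, Σhalf²=0.090165
  +D: nom +42.260 → Σnom=57.430; wc +0.427/-0.427 → slack +0.993/-0.892; half-tol=0.427, Σhalf²=0.272494
  +E: nom +16.240 → Σnom=73.670; wc +0.276/-0.276 → slack +1.269/-1.168; half-tol=0.276, Σhalf²=0.348670
Nominal = 73.670. Worst-case = [73.670 - 1.168, 73.670 + 1.269] = [72.502, 74.939]. RSS = √0.348670 = 0.590.

nominal=73.670 wc=[72.502,74.939] rss=0.590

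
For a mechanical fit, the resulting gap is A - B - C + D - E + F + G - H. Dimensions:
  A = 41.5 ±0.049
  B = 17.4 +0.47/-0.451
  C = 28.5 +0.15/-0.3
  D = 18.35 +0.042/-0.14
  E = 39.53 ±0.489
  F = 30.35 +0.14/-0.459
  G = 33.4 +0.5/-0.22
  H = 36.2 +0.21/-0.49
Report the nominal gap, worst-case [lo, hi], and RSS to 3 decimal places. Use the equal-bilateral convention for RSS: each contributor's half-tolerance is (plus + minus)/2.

Stack each dimension's contribution:
  +A: nom +41.500 → Σnom=41.500; wc +0.049/-0.049 → slack +0.049/-0.049; half-tol=0.049, Σhalf²=0.002401
  -B: nom -17.400 → Σnom=24.100; wc +0.451/-0.470 → slack +0.500/-0.519; half-tol=0.461, Σhalf²=0.214461
  -C: nom -28.500 → Σnom=-4.400; wc +0.300/-0.150 → slack +0.800/-0.669; half-tol=0.225, Σhalf²=0.265086
  +D: nom +18.350 → Σnom=13.950; wc +0.042/-0.140 → slack +0.842/-0.809; half-tol=0.091, Σhalf²=0.273367
  -E: nom -39.530 → Σnom=-25.580; wc +0.489/-0.489 → slack +1.331/-1.298; half-tol=0.489, Σhalf²=0.512488
  +F: nom +30.350 → Σnom=4.770; wc +0.140/-0.459 → slack +1.471/-1.757; half-tol=0.299, Σhalf²=0.602189
  +G: nom +33.400 → Σnom=38.170; wc +0.500/-0.220 → slack +1.971/-1.977; half-tol=0.360, Σhalf²=0.731788
  -H: nom -36.200 → Σnom=1.970; wc +0.490/-0.210 → slack +2.461/-2.187; half-tol=0.350, Σhalf²=0.854288
Nominal = 1.970. Worst-case = [1.970 - 2.187, 1.970 + 2.461] = [-0.217, 4.431]. RSS = √0.854288 = 0.924.

nominal=1.970 wc=[-0.217,4.431] rss=0.924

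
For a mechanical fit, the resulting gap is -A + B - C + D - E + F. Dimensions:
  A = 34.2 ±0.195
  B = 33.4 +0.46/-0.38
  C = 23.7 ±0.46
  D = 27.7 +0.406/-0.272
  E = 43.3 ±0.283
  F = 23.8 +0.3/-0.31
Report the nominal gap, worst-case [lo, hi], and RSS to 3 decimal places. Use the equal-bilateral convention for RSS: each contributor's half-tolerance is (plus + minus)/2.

nominal=-16.300 wc=[-18.200,-14.196] rss=0.845

Stack each dimension's contribution:
  -A: nom -34.200 → Σnom=-34.200; wc +0.195/-0.195 → slack +0.195/-0.195; half-tol=0.195, Σhalf²=0.038025
  +B: nom +33.400 → Σnom=-0.800; wc +0.460/-0.380 → slack +0.655/-0.575; half-tol=0.420, Σhalf²=0.214425
  -C: nom -23.700 → Σnom=-24.500; wc +0.460/-0.460 → slack +1.115/-1.035; half-tol=0.460, Σhalf²=0.426025
  +D: nom +27.700 → Σnom=3.200; wc +0.406/-0.272 → slack +1.521/-1.307; half-tol=0.339, Σhalf²=0.540946
  -E: nom -43.300 → Σnom=-40.100; wc +0.283/-0.283 → slack +1.804/-1.590; half-tol=0.283, Σhalf²=0.621035
  +F: nom +23.800 → Σnom=-16.300; wc +0.300/-0.310 → slack +2.104/-1.900; half-tol=0.305, Σhalf²=0.714060
Nominal = -16.300. Worst-case = [-16.300 - 1.900, -16.300 + 2.104] = [-18.200, -14.196]. RSS = √0.714060 = 0.845.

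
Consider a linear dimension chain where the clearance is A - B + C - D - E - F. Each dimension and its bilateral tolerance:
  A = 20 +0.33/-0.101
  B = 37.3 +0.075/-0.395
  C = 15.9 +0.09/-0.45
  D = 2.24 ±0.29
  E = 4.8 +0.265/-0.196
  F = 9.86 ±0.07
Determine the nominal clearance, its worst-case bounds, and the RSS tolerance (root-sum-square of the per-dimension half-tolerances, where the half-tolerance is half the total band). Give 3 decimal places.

Stack each dimension's contribution:
  +A: nom +20.000 → Σnom=20.000; wc +0.330/-0.101 → slack +0.330/-0.101; half-tol=0.216, Σhalf²=0.046440
  -B: nom -37.300 → Σnom=-17.300; wc +0.395/-0.075 → slack +0.725/-0.176; half-tol=0.235, Σhalf²=0.101665
  +C: nom +15.900 → Σnom=-1.400; wc +0.090/-0.450 → slack +0.815/-0.626; half-tol=0.270, Σhalf²=0.174565
  -D: nom -2.240 → Σnom=-3.640; wc +0.290/-0.290 → slack +1.105/-0.916; half-tol=0.290, Σhalf²=0.258665
  -E: nom -4.800 → Σnom=-8.440; wc +0.196/-0.265 → slack +1.301/-1.181; half-tol=0.231, Σhalf²=0.311796
  -F: nom -9.860 → Σnom=-18.300; wc +0.070/-0.070 → slack +1.371/-1.251; half-tol=0.070, Σhalf²=0.316696
Nominal = -18.300. Worst-case = [-18.300 - 1.251, -18.300 + 1.371] = [-19.551, -16.929]. RSS = √0.316696 = 0.563.

nominal=-18.300 wc=[-19.551,-16.929] rss=0.563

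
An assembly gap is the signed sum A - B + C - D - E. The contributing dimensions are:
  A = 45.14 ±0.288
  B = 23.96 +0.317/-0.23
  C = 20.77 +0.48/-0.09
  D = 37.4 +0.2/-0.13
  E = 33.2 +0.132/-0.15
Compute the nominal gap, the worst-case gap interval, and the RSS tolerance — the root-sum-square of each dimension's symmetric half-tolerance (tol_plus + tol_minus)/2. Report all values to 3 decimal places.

Stack each dimension's contribution:
  +A: nom +45.140 → Σnom=45.140; wc +0.288/-0.288 → slack +0.288/-0.288; half-tol=0.288, Σhalf²=0.082944
  -B: nom -23.960 → Σnom=21.180; wc +0.230/-0.317 → slack +0.518/-0.605; half-tol=0.274, Σhalf²=0.157746
  +C: nom +20.770 → Σnom=41.950; wc +0.480/-0.090 → slack +0.998/-0.695; half-tol=0.285, Σhalf²=0.238971
  -D: nom -37.400 → Σnom=4.550; wc +0.130/-0.200 → slack +1.128/-0.895; half-tol=0.165, Σhalf²=0.266196
  -E: nom -33.200 → Σnom=-28.650; wc +0.150/-0.132 → slack +1.278/-1.027; half-tol=0.141, Σhalf²=0.286077
Nominal = -28.650. Worst-case = [-28.650 - 1.027, -28.650 + 1.278] = [-29.677, -27.372]. RSS = √0.286077 = 0.535.

nominal=-28.650 wc=[-29.677,-27.372] rss=0.535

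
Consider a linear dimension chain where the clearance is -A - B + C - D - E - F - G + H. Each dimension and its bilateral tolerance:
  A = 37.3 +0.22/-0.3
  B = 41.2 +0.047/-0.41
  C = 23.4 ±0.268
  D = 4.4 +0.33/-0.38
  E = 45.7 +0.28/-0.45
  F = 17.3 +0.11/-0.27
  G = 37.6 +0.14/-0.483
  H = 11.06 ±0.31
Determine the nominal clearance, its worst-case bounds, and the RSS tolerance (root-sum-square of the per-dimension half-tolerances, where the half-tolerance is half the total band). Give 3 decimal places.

Stack each dimension's contribution:
  -A: nom -37.300 → Σnom=-37.300; wc +0.300/-0.220 → slack +0.300/-0.220; half-tol=0.260, Σhalf²=0.067600
  -B: nom -41.200 → Σnom=-78.500; wc +0.410/-0.047 → slack +0.710/-0.267; half-tol=0.228, Σhalf²=0.119812
  +C: nom +23.400 → Σnom=-55.100; wc +0.268/-0.268 → slack +0.978/-0.535; half-tol=0.268, Σhalf²=0.191636
  -D: nom -4.400 → Σnom=-59.500; wc +0.380/-0.330 → slack +1.358/-0.865; half-tol=0.355, Σhalf²=0.317661
  -E: nom -45.700 → Σnom=-105.200; wc +0.450/-0.280 → slack +1.808/-1.145; half-tol=0.365, Σhalf²=0.450886
  -F: nom -17.300 → Σnom=-122.500; wc +0.270/-0.110 → slack +2.078/-1.255; half-tol=0.190, Σhalf²=0.486986
  -G: nom -37.600 → Σnom=-160.100; wc +0.483/-0.140 → slack +2.561/-1.395; half-tol=0.311, Σhalf²=0.584018
  +H: nom +11.060 → Σnom=-149.040; wc +0.310/-0.310 → slack +2.871/-1.705; half-tol=0.310, Σhalf²=0.680118
Nominal = -149.040. Worst-case = [-149.040 - 1.705, -149.040 + 2.871] = [-150.745, -146.169]. RSS = √0.680118 = 0.825.

nominal=-149.040 wc=[-150.745,-146.169] rss=0.825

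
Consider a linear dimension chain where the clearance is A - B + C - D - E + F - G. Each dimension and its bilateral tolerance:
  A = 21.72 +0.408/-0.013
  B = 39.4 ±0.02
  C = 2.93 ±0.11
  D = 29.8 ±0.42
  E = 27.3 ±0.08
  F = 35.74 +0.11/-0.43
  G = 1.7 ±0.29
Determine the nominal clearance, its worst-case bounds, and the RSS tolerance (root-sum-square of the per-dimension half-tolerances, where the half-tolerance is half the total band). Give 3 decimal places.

nominal=-37.810 wc=[-39.173,-36.372] rss=0.630

Stack each dimension's contribution:
  +A: nom +21.720 → Σnom=21.720; wc +0.408/-0.013 → slack +0.408/-0.013; half-tol=0.210, Σhalf²=0.044310
  -B: nom -39.400 → Σnom=-17.680; wc +0.020/-0.020 → slack +0.428/-0.033; half-tol=0.020, Σhalf²=0.044710
  +C: nom +2.930 → Σnom=-14.750; wc +0.110/-0.110 → slack +0.538/-0.143; half-tol=0.110, Σhalf²=0.056810
  -D: nom -29.800 → Σnom=-44.550; wc +0.420/-0.420 → slack +0.958/-0.563; half-tol=0.420, Σhalf²=0.233210
  -E: nom -27.300 → Σnom=-71.850; wc +0.080/-0.080 → slack +1.038/-0.643; half-tol=0.080, Σhalf²=0.239610
  +F: nom +35.740 → Σnom=-36.110; wc +0.110/-0.430 → slack +1.148/-1.073; half-tol=0.270, Σhalf²=0.312510
  -G: nom -1.700 → Σnom=-37.810; wc +0.290/-0.290 → slack +1.438/-1.363; half-tol=0.290, Σhalf²=0.396610
Nominal = -37.810. Worst-case = [-37.810 - 1.363, -37.810 + 1.438] = [-39.173, -36.372]. RSS = √0.396610 = 0.630.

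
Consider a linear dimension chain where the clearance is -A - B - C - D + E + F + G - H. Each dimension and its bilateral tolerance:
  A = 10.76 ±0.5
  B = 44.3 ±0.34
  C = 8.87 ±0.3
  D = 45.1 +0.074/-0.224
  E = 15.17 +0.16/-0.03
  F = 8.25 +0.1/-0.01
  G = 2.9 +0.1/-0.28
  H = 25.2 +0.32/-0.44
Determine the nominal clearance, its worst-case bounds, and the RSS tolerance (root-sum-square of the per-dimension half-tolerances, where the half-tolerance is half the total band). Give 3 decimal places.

nominal=-107.910 wc=[-109.764,-105.746] rss=0.819

Stack each dimension's contribution:
  -A: nom -10.760 → Σnom=-10.760; wc +0.500/-0.500 → slack +0.500/-0.500; half-tol=0.500, Σhalf²=0.250000
  -B: nom -44.300 → Σnom=-55.060; wc +0.340/-0.340 → slack +0.840/-0.840; half-tol=0.340, Σhalf²=0.365600
  -C: nom -8.870 → Σnom=-63.930; wc +0.300/-0.300 → slack +1.140/-1.140; half-tol=0.300, Σhalf²=0.455600
  -D: nom -45.100 → Σnom=-109.030; wc +0.224/-0.074 → slack +1.364/-1.214; half-tol=0.149, Σhalf²=0.477801
  +E: nom +15.170 → Σnom=-93.860; wc +0.160/-0.030 → slack +1.524/-1.244; half-tol=0.095, Σhalf²=0.486826
  +F: nom +8.250 → Σnom=-85.610; wc +0.100/-0.010 → slack +1.624/-1.254; half-tol=0.055, Σhalf²=0.489851
  +G: nom +2.900 → Σnom=-82.710; wc +0.100/-0.280 → slack +1.724/-1.534; half-tol=0.190, Σhalf²=0.525951
  -H: nom -25.200 → Σnom=-107.910; wc +0.440/-0.320 → slack +2.164/-1.854; half-tol=0.380, Σhalf²=0.670351
Nominal = -107.910. Worst-case = [-107.910 - 1.854, -107.910 + 2.164] = [-109.764, -105.746]. RSS = √0.670351 = 0.819.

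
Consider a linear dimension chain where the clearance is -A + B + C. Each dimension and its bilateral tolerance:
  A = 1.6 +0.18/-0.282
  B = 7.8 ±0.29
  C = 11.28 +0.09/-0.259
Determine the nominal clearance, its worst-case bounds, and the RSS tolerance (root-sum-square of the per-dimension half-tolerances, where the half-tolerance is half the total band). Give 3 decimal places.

nominal=17.480 wc=[16.751,18.142] rss=0.410

Stack each dimension's contribution:
  -A: nom -1.600 → Σnom=-1.600; wc +0.282/-0.180 → slack +0.282/-0.180; half-tol=0.231, Σhalf²=0.053361
  +B: nom +7.800 → Σnom=6.200; wc +0.290/-0.290 → slack +0.572/-0.470; half-tol=0.290, Σhalf²=0.137461
  +C: nom +11.280 → Σnom=17.480; wc +0.090/-0.259 → slack +0.662/-0.729; half-tol=0.174, Σhalf²=0.167911
Nominal = 17.480. Worst-case = [17.480 - 0.729, 17.480 + 0.662] = [16.751, 18.142]. RSS = √0.167911 = 0.410.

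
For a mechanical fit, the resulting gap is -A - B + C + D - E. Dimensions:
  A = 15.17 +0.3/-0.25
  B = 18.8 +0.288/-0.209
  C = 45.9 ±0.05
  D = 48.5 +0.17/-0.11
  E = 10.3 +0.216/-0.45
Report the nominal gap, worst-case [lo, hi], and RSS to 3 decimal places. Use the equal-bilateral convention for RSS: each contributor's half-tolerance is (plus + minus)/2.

nominal=50.130 wc=[49.166,51.259] rss=0.520

Stack each dimension's contribution:
  -A: nom -15.170 → Σnom=-15.170; wc +0.250/-0.300 → slack +0.250/-0.300; half-tol=0.275, Σhalf²=0.075625
  -B: nom -18.800 → Σnom=-33.970; wc +0.209/-0.288 → slack +0.459/-0.588; half-tol=0.248, Σhalf²=0.137377
  +C: nom +45.900 → Σnom=11.930; wc +0.050/-0.050 → slack +0.509/-0.638; half-tol=0.050, Σhalf²=0.139877
  +D: nom +48.500 → Σnom=60.430; wc +0.170/-0.110 → slack +0.679/-0.748; half-tol=0.140, Σhalf²=0.159477
  -E: nom -10.300 → Σnom=50.130; wc +0.450/-0.216 → slack +1.129/-0.964; half-tol=0.333, Σhalf²=0.270366
Nominal = 50.130. Worst-case = [50.130 - 0.964, 50.130 + 1.129] = [49.166, 51.259]. RSS = √0.270366 = 0.520.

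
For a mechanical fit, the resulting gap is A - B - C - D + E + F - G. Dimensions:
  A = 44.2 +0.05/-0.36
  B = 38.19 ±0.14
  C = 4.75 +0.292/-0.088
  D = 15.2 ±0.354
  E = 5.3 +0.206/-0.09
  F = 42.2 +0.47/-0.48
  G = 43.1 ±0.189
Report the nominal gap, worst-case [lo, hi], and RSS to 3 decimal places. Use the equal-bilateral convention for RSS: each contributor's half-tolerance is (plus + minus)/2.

Stack each dimension's contribution:
  +A: nom +44.200 → Σnom=44.200; wc +0.050/-0.360 → slack +0.050/-0.360; half-tol=0.205, Σhalf²=0.042025
  -B: nom -38.190 → Σnom=6.010; wc +0.140/-0.140 → slack +0.190/-0.500; half-tol=0.140, Σhalf²=0.061625
  -C: nom -4.750 → Σnom=1.260; wc +0.088/-0.292 → slack +0.278/-0.792; half-tol=0.190, Σhalf²=0.097725
  -D: nom -15.200 → Σnom=-13.940; wc +0.354/-0.354 → slack +0.632/-1.146; half-tol=0.354, Σhalf²=0.223041
  +E: nom +5.300 → Σnom=-8.640; wc +0.206/-0.090 → slack +0.838/-1.236; half-tol=0.148, Σhalf²=0.244945
  +F: nom +42.200 → Σnom=33.560; wc +0.470/-0.480 → slack +1.308/-1.716; half-tol=0.475, Σhalf²=0.470570
  -G: nom -43.100 → Σnom=-9.540; wc +0.189/-0.189 → slack +1.497/-1.905; half-tol=0.189, Σhalf²=0.506291
Nominal = -9.540. Worst-case = [-9.540 - 1.905, -9.540 + 1.497] = [-11.445, -8.043]. RSS = √0.506291 = 0.712.

nominal=-9.540 wc=[-11.445,-8.043] rss=0.712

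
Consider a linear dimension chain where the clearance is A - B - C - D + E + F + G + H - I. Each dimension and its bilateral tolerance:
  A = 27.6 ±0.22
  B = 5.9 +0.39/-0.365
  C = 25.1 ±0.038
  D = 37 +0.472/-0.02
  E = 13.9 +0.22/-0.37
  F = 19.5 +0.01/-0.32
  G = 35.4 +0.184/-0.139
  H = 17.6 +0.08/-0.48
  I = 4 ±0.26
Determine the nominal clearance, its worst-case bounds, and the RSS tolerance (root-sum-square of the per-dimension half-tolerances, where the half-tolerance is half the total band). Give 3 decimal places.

nominal=42.000 wc=[39.311,43.397] rss=0.734

Stack each dimension's contribution:
  +A: nom +27.600 → Σnom=27.600; wc +0.220/-0.220 → slack +0.220/-0.220; half-tol=0.220, Σhalf²=0.048400
  -B: nom -5.900 → Σnom=21.700; wc +0.365/-0.390 → slack +0.585/-0.610; half-tol=0.378, Σhalf²=0.190906
  -C: nom -25.100 → Σnom=-3.400; wc +0.038/-0.038 → slack +0.623/-0.648; half-tol=0.038, Σhalf²=0.192350
  -D: nom -37.000 → Σnom=-40.400; wc +0.020/-0.472 → slack +0.643/-1.120; half-tol=0.246, Σhalf²=0.252866
  +E: nom +13.900 → Σnom=-26.500; wc +0.220/-0.370 → slack +0.863/-1.490; half-tol=0.295, Σhalf²=0.339891
  +F: nom +19.500 → Σnom=-7.000; wc +0.010/-0.320 → slack +0.873/-1.810; half-tol=0.165, Σhalf²=0.367116
  +G: nom +35.400 → Σnom=28.400; wc +0.184/-0.139 → slack +1.057/-1.949; half-tol=0.162, Σhalf²=0.393199
  +H: nom +17.600 → Σnom=46.000; wc +0.080/-0.480 → slack +1.137/-2.429; half-tol=0.280, Σhalf²=0.471598
  -I: nom -4.000 → Σnom=42.000; wc +0.260/-0.260 → slack +1.397/-2.689; half-tol=0.260, Σhalf²=0.539199
Nominal = 42.000. Worst-case = [42.000 - 2.689, 42.000 + 1.397] = [39.311, 43.397]. RSS = √0.539199 = 0.734.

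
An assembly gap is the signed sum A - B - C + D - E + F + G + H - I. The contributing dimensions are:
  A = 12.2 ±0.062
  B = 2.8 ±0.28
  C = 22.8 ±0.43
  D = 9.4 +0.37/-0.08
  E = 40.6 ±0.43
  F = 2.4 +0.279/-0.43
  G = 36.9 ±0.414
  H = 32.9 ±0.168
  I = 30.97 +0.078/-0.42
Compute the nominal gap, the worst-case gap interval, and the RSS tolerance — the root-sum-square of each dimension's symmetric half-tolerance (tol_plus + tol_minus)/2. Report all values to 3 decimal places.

nominal=-3.370 wc=[-5.742,-0.517] rss=0.943

Stack each dimension's contribution:
  +A: nom +12.200 → Σnom=12.200; wc +0.062/-0.062 → slack +0.062/-0.062; half-tol=0.062, Σhalf²=0.003844
  -B: nom -2.800 → Σnom=9.400; wc +0.280/-0.280 → slack +0.342/-0.342; half-tol=0.280, Σhalf²=0.082244
  -C: nom -22.800 → Σnom=-13.400; wc +0.430/-0.430 → slack +0.772/-0.772; half-tol=0.430, Σhalf²=0.267144
  +D: nom +9.400 → Σnom=-4.000; wc +0.370/-0.080 → slack +1.142/-0.852; half-tol=0.225, Σhalf²=0.317769
  -E: nom -40.600 → Σnom=-44.600; wc +0.430/-0.430 → slack +1.572/-1.282; half-tol=0.430, Σhalf²=0.502669
  +F: nom +2.400 → Σnom=-42.200; wc +0.279/-0.430 → slack +1.851/-1.712; half-tol=0.355, Σhalf²=0.628339
  +G: nom +36.900 → Σnom=-5.300; wc +0.414/-0.414 → slack +2.265/-2.126; half-tol=0.414, Σhalf²=0.799735
  +H: nom +32.900 → Σnom=27.600; wc +0.168/-0.168 → slack +2.433/-2.294; half-tol=0.168, Σhalf²=0.827959
  -I: nom -30.970 → Σnom=-3.370; wc +0.420/-0.078 → slack +2.853/-2.372; half-tol=0.249, Σhalf²=0.889960
Nominal = -3.370. Worst-case = [-3.370 - 2.372, -3.370 + 2.853] = [-5.742, -0.517]. RSS = √0.889960 = 0.943.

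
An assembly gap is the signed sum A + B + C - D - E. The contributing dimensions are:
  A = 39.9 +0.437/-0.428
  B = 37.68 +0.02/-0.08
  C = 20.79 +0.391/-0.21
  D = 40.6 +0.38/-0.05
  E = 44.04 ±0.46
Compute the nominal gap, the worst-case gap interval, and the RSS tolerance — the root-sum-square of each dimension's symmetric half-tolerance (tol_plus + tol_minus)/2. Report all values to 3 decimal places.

nominal=13.730 wc=[12.172,15.088] rss=0.733

Stack each dimension's contribution:
  +A: nom +39.900 → Σnom=39.900; wc +0.437/-0.428 → slack +0.437/-0.428; half-tol=0.432, Σhalf²=0.187056
  +B: nom +37.680 → Σnom=77.580; wc +0.020/-0.080 → slack +0.457/-0.508; half-tol=0.050, Σhalf²=0.189556
  +C: nom +20.790 → Σnom=98.370; wc +0.391/-0.210 → slack +0.848/-0.718; half-tol=0.300, Σhalf²=0.279857
  -D: nom -40.600 → Σnom=57.770; wc +0.050/-0.380 → slack +0.898/-1.098; half-tol=0.215, Σhalf²=0.326082
  -E: nom -44.040 → Σnom=13.730; wc +0.460/-0.460 → slack +1.358/-1.558; half-tol=0.460, Σhalf²=0.537682
Nominal = 13.730. Worst-case = [13.730 - 1.558, 13.730 + 1.358] = [12.172, 15.088]. RSS = √0.537682 = 0.733.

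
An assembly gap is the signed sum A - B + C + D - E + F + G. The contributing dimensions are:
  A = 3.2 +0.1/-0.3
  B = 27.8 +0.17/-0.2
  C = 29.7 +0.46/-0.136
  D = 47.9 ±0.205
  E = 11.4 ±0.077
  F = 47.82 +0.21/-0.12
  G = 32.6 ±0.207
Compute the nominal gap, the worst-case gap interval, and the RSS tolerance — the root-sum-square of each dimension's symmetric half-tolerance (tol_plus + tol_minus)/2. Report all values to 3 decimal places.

Stack each dimension's contribution:
  +A: nom +3.200 → Σnom=3.200; wc +0.100/-0.300 → slack +0.100/-0.300; half-tol=0.200, Σhalf²=0.040000
  -B: nom -27.800 → Σnom=-24.600; wc +0.200/-0.170 → slack +0.300/-0.470; half-tol=0.185, Σhalf²=0.074225
  +C: nom +29.700 → Σnom=5.100; wc +0.460/-0.136 → slack +0.760/-0.606; half-tol=0.298, Σhalf²=0.163029
  +D: nom +47.900 → Σnom=53.000; wc +0.205/-0.205 → slack +0.965/-0.811; half-tol=0.205, Σhalf²=0.205054
  -E: nom -11.400 → Σnom=41.600; wc +0.077/-0.077 → slack +1.042/-0.888; half-tol=0.077, Σhalf²=0.210983
  +F: nom +47.820 → Σnom=89.420; wc +0.210/-0.120 → slack +1.252/-1.008; half-tol=0.165, Σhalf²=0.238208
  +G: nom +32.600 → Σnom=122.020; wc +0.207/-0.207 → slack +1.459/-1.215; half-tol=0.207, Σhalf²=0.281057
Nominal = 122.020. Worst-case = [122.020 - 1.215, 122.020 + 1.459] = [120.805, 123.479]. RSS = √0.281057 = 0.530.

nominal=122.020 wc=[120.805,123.479] rss=0.530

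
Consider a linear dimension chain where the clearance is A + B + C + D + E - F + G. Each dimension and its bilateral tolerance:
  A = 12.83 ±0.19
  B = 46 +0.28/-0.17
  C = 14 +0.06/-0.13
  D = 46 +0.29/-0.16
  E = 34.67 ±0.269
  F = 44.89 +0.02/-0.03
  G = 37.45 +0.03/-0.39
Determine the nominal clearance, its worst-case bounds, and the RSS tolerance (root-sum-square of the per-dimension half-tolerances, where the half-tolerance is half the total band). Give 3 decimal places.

Stack each dimension's contribution:
  +A: nom +12.830 → Σnom=12.830; wc +0.190/-0.190 → slack +0.190/-0.190; half-tol=0.190, Σhalf²=0.036100
  +B: nom +46.000 → Σnom=58.830; wc +0.280/-0.170 → slack +0.470/-0.360; half-tol=0.225, Σhalf²=0.086725
  +C: nom +14.000 → Σnom=72.830; wc +0.060/-0.130 → slack +0.530/-0.490; half-tol=0.095, Σhalf²=0.095750
  +D: nom +46.000 → Σnom=118.830; wc +0.290/-0.160 → slack +0.820/-0.650; half-tol=0.225, Σhalf²=0.146375
  +E: nom +34.670 → Σnom=153.500; wc +0.269/-0.269 → slack +1.089/-0.919; half-tol=0.269, Σhalf²=0.218736
  -F: nom -44.890 → Σnom=108.610; wc +0.030/-0.020 → slack +1.119/-0.939; half-tol=0.025, Σhalf²=0.219361
  +G: nom +37.450 → Σnom=146.060; wc +0.030/-0.390 → slack +1.149/-1.329; half-tol=0.210, Σhalf²=0.263461
Nominal = 146.060. Worst-case = [146.060 - 1.329, 146.060 + 1.149] = [144.731, 147.209]. RSS = √0.263461 = 0.513.

nominal=146.060 wc=[144.731,147.209] rss=0.513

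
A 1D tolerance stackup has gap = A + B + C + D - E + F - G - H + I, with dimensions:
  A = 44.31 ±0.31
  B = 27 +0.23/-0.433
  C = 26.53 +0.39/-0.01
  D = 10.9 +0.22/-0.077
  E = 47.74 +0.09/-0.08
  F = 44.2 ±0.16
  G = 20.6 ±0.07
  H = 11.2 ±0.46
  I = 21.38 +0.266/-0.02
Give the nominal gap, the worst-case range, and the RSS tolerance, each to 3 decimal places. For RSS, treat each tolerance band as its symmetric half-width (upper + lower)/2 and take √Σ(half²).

nominal=94.780 wc=[93.150,96.966] rss=0.733

Stack each dimension's contribution:
  +A: nom +44.310 → Σnom=44.310; wc +0.310/-0.310 → slack +0.310/-0.310; half-tol=0.310, Σhalf²=0.096100
  +B: nom +27.000 → Σnom=71.310; wc +0.230/-0.433 → slack +0.540/-0.743; half-tol=0.332, Σhalf²=0.205992
  +C: nom +26.530 → Σnom=97.840; wc +0.390/-0.010 → slack +0.930/-0.753; half-tol=0.200, Σhalf²=0.245992
  +D: nom +10.900 → Σnom=108.740; wc +0.220/-0.077 → slack +1.150/-0.830; half-tol=0.148, Σhalf²=0.268045
  -E: nom -47.740 → Σnom=61.000; wc +0.080/-0.090 → slack +1.230/-0.920; half-tol=0.085, Σhalf²=0.275270
  +F: nom +44.200 → Σnom=105.200; wc +0.160/-0.160 → slack +1.390/-1.080; half-tol=0.160, Σhalf²=0.300870
  -G: nom -20.600 → Σnom=84.600; wc +0.070/-0.070 → slack +1.460/-1.150; half-tol=0.070, Σhalf²=0.305770
  -H: nom -11.200 → Σnom=73.400; wc +0.460/-0.460 → slack +1.920/-1.610; half-tol=0.460, Σhalf²=0.517370
  +I: nom +21.380 → Σnom=94.780; wc +0.266/-0.020 → slack +2.186/-1.630; half-tol=0.143, Σhalf²=0.537819
Nominal = 94.780. Worst-case = [94.780 - 1.630, 94.780 + 2.186] = [93.150, 96.966]. RSS = √0.537819 = 0.733.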